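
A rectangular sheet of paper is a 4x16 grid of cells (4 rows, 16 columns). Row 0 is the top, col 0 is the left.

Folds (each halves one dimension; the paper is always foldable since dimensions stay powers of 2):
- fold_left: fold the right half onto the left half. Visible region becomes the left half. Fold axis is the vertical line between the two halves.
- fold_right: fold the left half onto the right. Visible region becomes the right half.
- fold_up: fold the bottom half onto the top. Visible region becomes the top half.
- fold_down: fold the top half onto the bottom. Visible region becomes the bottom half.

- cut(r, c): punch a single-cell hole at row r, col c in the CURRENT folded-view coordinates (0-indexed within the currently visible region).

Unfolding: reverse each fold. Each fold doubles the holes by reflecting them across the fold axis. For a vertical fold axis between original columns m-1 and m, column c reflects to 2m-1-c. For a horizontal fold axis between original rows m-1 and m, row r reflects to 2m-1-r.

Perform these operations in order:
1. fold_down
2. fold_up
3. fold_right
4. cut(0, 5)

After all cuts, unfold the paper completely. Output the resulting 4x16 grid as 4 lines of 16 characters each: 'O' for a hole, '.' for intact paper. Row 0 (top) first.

Answer: ..O..........O..
..O..........O..
..O..........O..
..O..........O..

Derivation:
Op 1 fold_down: fold axis h@2; visible region now rows[2,4) x cols[0,16) = 2x16
Op 2 fold_up: fold axis h@3; visible region now rows[2,3) x cols[0,16) = 1x16
Op 3 fold_right: fold axis v@8; visible region now rows[2,3) x cols[8,16) = 1x8
Op 4 cut(0, 5): punch at orig (2,13); cuts so far [(2, 13)]; region rows[2,3) x cols[8,16) = 1x8
Unfold 1 (reflect across v@8): 2 holes -> [(2, 2), (2, 13)]
Unfold 2 (reflect across h@3): 4 holes -> [(2, 2), (2, 13), (3, 2), (3, 13)]
Unfold 3 (reflect across h@2): 8 holes -> [(0, 2), (0, 13), (1, 2), (1, 13), (2, 2), (2, 13), (3, 2), (3, 13)]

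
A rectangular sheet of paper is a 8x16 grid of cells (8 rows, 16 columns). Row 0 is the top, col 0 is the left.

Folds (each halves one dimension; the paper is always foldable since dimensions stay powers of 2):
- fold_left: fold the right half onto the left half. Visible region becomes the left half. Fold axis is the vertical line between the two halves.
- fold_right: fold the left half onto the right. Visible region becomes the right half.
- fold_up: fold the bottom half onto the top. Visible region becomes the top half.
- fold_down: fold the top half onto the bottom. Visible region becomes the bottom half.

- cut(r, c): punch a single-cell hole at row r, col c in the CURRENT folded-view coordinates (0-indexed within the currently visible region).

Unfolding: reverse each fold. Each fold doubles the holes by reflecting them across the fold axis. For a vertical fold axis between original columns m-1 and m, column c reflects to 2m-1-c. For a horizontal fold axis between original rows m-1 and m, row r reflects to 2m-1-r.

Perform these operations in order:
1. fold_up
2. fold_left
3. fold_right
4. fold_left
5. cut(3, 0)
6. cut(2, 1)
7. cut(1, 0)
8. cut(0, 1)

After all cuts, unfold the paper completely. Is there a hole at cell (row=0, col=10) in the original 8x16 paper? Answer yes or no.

Answer: yes

Derivation:
Op 1 fold_up: fold axis h@4; visible region now rows[0,4) x cols[0,16) = 4x16
Op 2 fold_left: fold axis v@8; visible region now rows[0,4) x cols[0,8) = 4x8
Op 3 fold_right: fold axis v@4; visible region now rows[0,4) x cols[4,8) = 4x4
Op 4 fold_left: fold axis v@6; visible region now rows[0,4) x cols[4,6) = 4x2
Op 5 cut(3, 0): punch at orig (3,4); cuts so far [(3, 4)]; region rows[0,4) x cols[4,6) = 4x2
Op 6 cut(2, 1): punch at orig (2,5); cuts so far [(2, 5), (3, 4)]; region rows[0,4) x cols[4,6) = 4x2
Op 7 cut(1, 0): punch at orig (1,4); cuts so far [(1, 4), (2, 5), (3, 4)]; region rows[0,4) x cols[4,6) = 4x2
Op 8 cut(0, 1): punch at orig (0,5); cuts so far [(0, 5), (1, 4), (2, 5), (3, 4)]; region rows[0,4) x cols[4,6) = 4x2
Unfold 1 (reflect across v@6): 8 holes -> [(0, 5), (0, 6), (1, 4), (1, 7), (2, 5), (2, 6), (3, 4), (3, 7)]
Unfold 2 (reflect across v@4): 16 holes -> [(0, 1), (0, 2), (0, 5), (0, 6), (1, 0), (1, 3), (1, 4), (1, 7), (2, 1), (2, 2), (2, 5), (2, 6), (3, 0), (3, 3), (3, 4), (3, 7)]
Unfold 3 (reflect across v@8): 32 holes -> [(0, 1), (0, 2), (0, 5), (0, 6), (0, 9), (0, 10), (0, 13), (0, 14), (1, 0), (1, 3), (1, 4), (1, 7), (1, 8), (1, 11), (1, 12), (1, 15), (2, 1), (2, 2), (2, 5), (2, 6), (2, 9), (2, 10), (2, 13), (2, 14), (3, 0), (3, 3), (3, 4), (3, 7), (3, 8), (3, 11), (3, 12), (3, 15)]
Unfold 4 (reflect across h@4): 64 holes -> [(0, 1), (0, 2), (0, 5), (0, 6), (0, 9), (0, 10), (0, 13), (0, 14), (1, 0), (1, 3), (1, 4), (1, 7), (1, 8), (1, 11), (1, 12), (1, 15), (2, 1), (2, 2), (2, 5), (2, 6), (2, 9), (2, 10), (2, 13), (2, 14), (3, 0), (3, 3), (3, 4), (3, 7), (3, 8), (3, 11), (3, 12), (3, 15), (4, 0), (4, 3), (4, 4), (4, 7), (4, 8), (4, 11), (4, 12), (4, 15), (5, 1), (5, 2), (5, 5), (5, 6), (5, 9), (5, 10), (5, 13), (5, 14), (6, 0), (6, 3), (6, 4), (6, 7), (6, 8), (6, 11), (6, 12), (6, 15), (7, 1), (7, 2), (7, 5), (7, 6), (7, 9), (7, 10), (7, 13), (7, 14)]
Holes: [(0, 1), (0, 2), (0, 5), (0, 6), (0, 9), (0, 10), (0, 13), (0, 14), (1, 0), (1, 3), (1, 4), (1, 7), (1, 8), (1, 11), (1, 12), (1, 15), (2, 1), (2, 2), (2, 5), (2, 6), (2, 9), (2, 10), (2, 13), (2, 14), (3, 0), (3, 3), (3, 4), (3, 7), (3, 8), (3, 11), (3, 12), (3, 15), (4, 0), (4, 3), (4, 4), (4, 7), (4, 8), (4, 11), (4, 12), (4, 15), (5, 1), (5, 2), (5, 5), (5, 6), (5, 9), (5, 10), (5, 13), (5, 14), (6, 0), (6, 3), (6, 4), (6, 7), (6, 8), (6, 11), (6, 12), (6, 15), (7, 1), (7, 2), (7, 5), (7, 6), (7, 9), (7, 10), (7, 13), (7, 14)]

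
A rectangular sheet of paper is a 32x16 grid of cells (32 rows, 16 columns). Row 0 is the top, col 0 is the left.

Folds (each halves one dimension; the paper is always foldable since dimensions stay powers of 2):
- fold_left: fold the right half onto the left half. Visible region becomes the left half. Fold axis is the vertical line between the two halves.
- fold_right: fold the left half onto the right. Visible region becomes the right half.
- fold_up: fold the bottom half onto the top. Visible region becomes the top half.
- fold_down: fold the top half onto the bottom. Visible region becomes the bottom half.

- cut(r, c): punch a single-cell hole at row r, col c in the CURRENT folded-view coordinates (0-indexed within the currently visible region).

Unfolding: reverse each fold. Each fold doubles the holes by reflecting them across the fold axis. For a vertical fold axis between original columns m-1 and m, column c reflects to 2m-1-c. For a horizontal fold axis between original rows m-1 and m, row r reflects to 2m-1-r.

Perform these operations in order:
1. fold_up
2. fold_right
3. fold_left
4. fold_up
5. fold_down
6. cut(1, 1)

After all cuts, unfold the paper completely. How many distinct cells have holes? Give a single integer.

Op 1 fold_up: fold axis h@16; visible region now rows[0,16) x cols[0,16) = 16x16
Op 2 fold_right: fold axis v@8; visible region now rows[0,16) x cols[8,16) = 16x8
Op 3 fold_left: fold axis v@12; visible region now rows[0,16) x cols[8,12) = 16x4
Op 4 fold_up: fold axis h@8; visible region now rows[0,8) x cols[8,12) = 8x4
Op 5 fold_down: fold axis h@4; visible region now rows[4,8) x cols[8,12) = 4x4
Op 6 cut(1, 1): punch at orig (5,9); cuts so far [(5, 9)]; region rows[4,8) x cols[8,12) = 4x4
Unfold 1 (reflect across h@4): 2 holes -> [(2, 9), (5, 9)]
Unfold 2 (reflect across h@8): 4 holes -> [(2, 9), (5, 9), (10, 9), (13, 9)]
Unfold 3 (reflect across v@12): 8 holes -> [(2, 9), (2, 14), (5, 9), (5, 14), (10, 9), (10, 14), (13, 9), (13, 14)]
Unfold 4 (reflect across v@8): 16 holes -> [(2, 1), (2, 6), (2, 9), (2, 14), (5, 1), (5, 6), (5, 9), (5, 14), (10, 1), (10, 6), (10, 9), (10, 14), (13, 1), (13, 6), (13, 9), (13, 14)]
Unfold 5 (reflect across h@16): 32 holes -> [(2, 1), (2, 6), (2, 9), (2, 14), (5, 1), (5, 6), (5, 9), (5, 14), (10, 1), (10, 6), (10, 9), (10, 14), (13, 1), (13, 6), (13, 9), (13, 14), (18, 1), (18, 6), (18, 9), (18, 14), (21, 1), (21, 6), (21, 9), (21, 14), (26, 1), (26, 6), (26, 9), (26, 14), (29, 1), (29, 6), (29, 9), (29, 14)]

Answer: 32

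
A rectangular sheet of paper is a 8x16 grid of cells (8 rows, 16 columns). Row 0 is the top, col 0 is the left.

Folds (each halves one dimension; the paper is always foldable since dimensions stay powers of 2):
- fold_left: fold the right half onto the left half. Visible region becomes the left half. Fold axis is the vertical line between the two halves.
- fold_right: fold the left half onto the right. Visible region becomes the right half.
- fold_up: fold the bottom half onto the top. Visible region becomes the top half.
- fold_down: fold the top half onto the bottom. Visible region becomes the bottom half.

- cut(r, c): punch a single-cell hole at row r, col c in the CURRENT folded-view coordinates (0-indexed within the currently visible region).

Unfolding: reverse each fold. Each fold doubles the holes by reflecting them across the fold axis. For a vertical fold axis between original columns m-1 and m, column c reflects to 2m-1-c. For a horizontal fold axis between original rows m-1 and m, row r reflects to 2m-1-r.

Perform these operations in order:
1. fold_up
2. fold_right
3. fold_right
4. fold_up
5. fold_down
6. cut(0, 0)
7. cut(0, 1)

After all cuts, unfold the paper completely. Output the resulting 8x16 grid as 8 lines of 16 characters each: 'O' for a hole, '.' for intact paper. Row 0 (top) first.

Answer: ..OOOO....OOOO..
..OOOO....OOOO..
..OOOO....OOOO..
..OOOO....OOOO..
..OOOO....OOOO..
..OOOO....OOOO..
..OOOO....OOOO..
..OOOO....OOOO..

Derivation:
Op 1 fold_up: fold axis h@4; visible region now rows[0,4) x cols[0,16) = 4x16
Op 2 fold_right: fold axis v@8; visible region now rows[0,4) x cols[8,16) = 4x8
Op 3 fold_right: fold axis v@12; visible region now rows[0,4) x cols[12,16) = 4x4
Op 4 fold_up: fold axis h@2; visible region now rows[0,2) x cols[12,16) = 2x4
Op 5 fold_down: fold axis h@1; visible region now rows[1,2) x cols[12,16) = 1x4
Op 6 cut(0, 0): punch at orig (1,12); cuts so far [(1, 12)]; region rows[1,2) x cols[12,16) = 1x4
Op 7 cut(0, 1): punch at orig (1,13); cuts so far [(1, 12), (1, 13)]; region rows[1,2) x cols[12,16) = 1x4
Unfold 1 (reflect across h@1): 4 holes -> [(0, 12), (0, 13), (1, 12), (1, 13)]
Unfold 2 (reflect across h@2): 8 holes -> [(0, 12), (0, 13), (1, 12), (1, 13), (2, 12), (2, 13), (3, 12), (3, 13)]
Unfold 3 (reflect across v@12): 16 holes -> [(0, 10), (0, 11), (0, 12), (0, 13), (1, 10), (1, 11), (1, 12), (1, 13), (2, 10), (2, 11), (2, 12), (2, 13), (3, 10), (3, 11), (3, 12), (3, 13)]
Unfold 4 (reflect across v@8): 32 holes -> [(0, 2), (0, 3), (0, 4), (0, 5), (0, 10), (0, 11), (0, 12), (0, 13), (1, 2), (1, 3), (1, 4), (1, 5), (1, 10), (1, 11), (1, 12), (1, 13), (2, 2), (2, 3), (2, 4), (2, 5), (2, 10), (2, 11), (2, 12), (2, 13), (3, 2), (3, 3), (3, 4), (3, 5), (3, 10), (3, 11), (3, 12), (3, 13)]
Unfold 5 (reflect across h@4): 64 holes -> [(0, 2), (0, 3), (0, 4), (0, 5), (0, 10), (0, 11), (0, 12), (0, 13), (1, 2), (1, 3), (1, 4), (1, 5), (1, 10), (1, 11), (1, 12), (1, 13), (2, 2), (2, 3), (2, 4), (2, 5), (2, 10), (2, 11), (2, 12), (2, 13), (3, 2), (3, 3), (3, 4), (3, 5), (3, 10), (3, 11), (3, 12), (3, 13), (4, 2), (4, 3), (4, 4), (4, 5), (4, 10), (4, 11), (4, 12), (4, 13), (5, 2), (5, 3), (5, 4), (5, 5), (5, 10), (5, 11), (5, 12), (5, 13), (6, 2), (6, 3), (6, 4), (6, 5), (6, 10), (6, 11), (6, 12), (6, 13), (7, 2), (7, 3), (7, 4), (7, 5), (7, 10), (7, 11), (7, 12), (7, 13)]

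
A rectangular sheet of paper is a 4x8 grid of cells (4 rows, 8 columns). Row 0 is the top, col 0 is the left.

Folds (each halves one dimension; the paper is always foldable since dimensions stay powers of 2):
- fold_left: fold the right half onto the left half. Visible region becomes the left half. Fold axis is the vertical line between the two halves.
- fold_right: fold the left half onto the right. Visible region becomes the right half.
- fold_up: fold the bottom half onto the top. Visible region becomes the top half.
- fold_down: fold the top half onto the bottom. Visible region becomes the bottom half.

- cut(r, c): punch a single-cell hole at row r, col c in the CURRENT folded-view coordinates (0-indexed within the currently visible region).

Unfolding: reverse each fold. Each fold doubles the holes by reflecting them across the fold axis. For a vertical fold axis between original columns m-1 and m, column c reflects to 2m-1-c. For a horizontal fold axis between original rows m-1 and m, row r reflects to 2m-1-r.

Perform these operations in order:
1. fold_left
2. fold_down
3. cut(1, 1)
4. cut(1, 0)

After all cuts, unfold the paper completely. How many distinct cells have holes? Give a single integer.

Answer: 8

Derivation:
Op 1 fold_left: fold axis v@4; visible region now rows[0,4) x cols[0,4) = 4x4
Op 2 fold_down: fold axis h@2; visible region now rows[2,4) x cols[0,4) = 2x4
Op 3 cut(1, 1): punch at orig (3,1); cuts so far [(3, 1)]; region rows[2,4) x cols[0,4) = 2x4
Op 4 cut(1, 0): punch at orig (3,0); cuts so far [(3, 0), (3, 1)]; region rows[2,4) x cols[0,4) = 2x4
Unfold 1 (reflect across h@2): 4 holes -> [(0, 0), (0, 1), (3, 0), (3, 1)]
Unfold 2 (reflect across v@4): 8 holes -> [(0, 0), (0, 1), (0, 6), (0, 7), (3, 0), (3, 1), (3, 6), (3, 7)]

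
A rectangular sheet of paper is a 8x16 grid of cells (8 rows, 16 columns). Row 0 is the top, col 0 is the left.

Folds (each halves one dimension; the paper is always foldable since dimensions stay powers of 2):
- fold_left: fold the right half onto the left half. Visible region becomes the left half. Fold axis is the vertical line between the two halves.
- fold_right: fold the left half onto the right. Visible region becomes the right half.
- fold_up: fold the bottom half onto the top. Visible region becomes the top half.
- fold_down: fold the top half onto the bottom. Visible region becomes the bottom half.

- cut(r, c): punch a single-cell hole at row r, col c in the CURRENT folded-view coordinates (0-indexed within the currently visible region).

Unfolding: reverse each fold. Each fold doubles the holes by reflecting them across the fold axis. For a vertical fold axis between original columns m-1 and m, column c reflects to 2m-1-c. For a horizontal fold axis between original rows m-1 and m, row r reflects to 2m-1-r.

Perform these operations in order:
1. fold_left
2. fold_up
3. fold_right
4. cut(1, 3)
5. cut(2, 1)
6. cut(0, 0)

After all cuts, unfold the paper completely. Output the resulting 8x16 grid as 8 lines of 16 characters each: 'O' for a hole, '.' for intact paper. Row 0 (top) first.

Op 1 fold_left: fold axis v@8; visible region now rows[0,8) x cols[0,8) = 8x8
Op 2 fold_up: fold axis h@4; visible region now rows[0,4) x cols[0,8) = 4x8
Op 3 fold_right: fold axis v@4; visible region now rows[0,4) x cols[4,8) = 4x4
Op 4 cut(1, 3): punch at orig (1,7); cuts so far [(1, 7)]; region rows[0,4) x cols[4,8) = 4x4
Op 5 cut(2, 1): punch at orig (2,5); cuts so far [(1, 7), (2, 5)]; region rows[0,4) x cols[4,8) = 4x4
Op 6 cut(0, 0): punch at orig (0,4); cuts so far [(0, 4), (1, 7), (2, 5)]; region rows[0,4) x cols[4,8) = 4x4
Unfold 1 (reflect across v@4): 6 holes -> [(0, 3), (0, 4), (1, 0), (1, 7), (2, 2), (2, 5)]
Unfold 2 (reflect across h@4): 12 holes -> [(0, 3), (0, 4), (1, 0), (1, 7), (2, 2), (2, 5), (5, 2), (5, 5), (6, 0), (6, 7), (7, 3), (7, 4)]
Unfold 3 (reflect across v@8): 24 holes -> [(0, 3), (0, 4), (0, 11), (0, 12), (1, 0), (1, 7), (1, 8), (1, 15), (2, 2), (2, 5), (2, 10), (2, 13), (5, 2), (5, 5), (5, 10), (5, 13), (6, 0), (6, 7), (6, 8), (6, 15), (7, 3), (7, 4), (7, 11), (7, 12)]

Answer: ...OO......OO...
O......OO......O
..O..O....O..O..
................
................
..O..O....O..O..
O......OO......O
...OO......OO...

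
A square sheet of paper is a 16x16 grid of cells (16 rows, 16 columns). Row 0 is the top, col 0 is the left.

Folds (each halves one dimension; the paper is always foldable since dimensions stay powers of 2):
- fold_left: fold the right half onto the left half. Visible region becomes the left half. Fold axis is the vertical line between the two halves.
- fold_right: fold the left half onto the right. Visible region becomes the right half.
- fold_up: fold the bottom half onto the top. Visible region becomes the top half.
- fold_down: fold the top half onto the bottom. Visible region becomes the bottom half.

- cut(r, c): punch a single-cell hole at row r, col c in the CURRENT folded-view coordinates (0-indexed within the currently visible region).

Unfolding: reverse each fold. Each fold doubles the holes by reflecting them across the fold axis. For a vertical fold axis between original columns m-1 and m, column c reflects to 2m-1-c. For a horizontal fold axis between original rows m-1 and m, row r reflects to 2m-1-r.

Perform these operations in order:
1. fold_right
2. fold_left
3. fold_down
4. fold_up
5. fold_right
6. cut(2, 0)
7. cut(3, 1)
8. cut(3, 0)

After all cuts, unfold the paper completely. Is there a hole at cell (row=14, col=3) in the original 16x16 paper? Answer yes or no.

Answer: no

Derivation:
Op 1 fold_right: fold axis v@8; visible region now rows[0,16) x cols[8,16) = 16x8
Op 2 fold_left: fold axis v@12; visible region now rows[0,16) x cols[8,12) = 16x4
Op 3 fold_down: fold axis h@8; visible region now rows[8,16) x cols[8,12) = 8x4
Op 4 fold_up: fold axis h@12; visible region now rows[8,12) x cols[8,12) = 4x4
Op 5 fold_right: fold axis v@10; visible region now rows[8,12) x cols[10,12) = 4x2
Op 6 cut(2, 0): punch at orig (10,10); cuts so far [(10, 10)]; region rows[8,12) x cols[10,12) = 4x2
Op 7 cut(3, 1): punch at orig (11,11); cuts so far [(10, 10), (11, 11)]; region rows[8,12) x cols[10,12) = 4x2
Op 8 cut(3, 0): punch at orig (11,10); cuts so far [(10, 10), (11, 10), (11, 11)]; region rows[8,12) x cols[10,12) = 4x2
Unfold 1 (reflect across v@10): 6 holes -> [(10, 9), (10, 10), (11, 8), (11, 9), (11, 10), (11, 11)]
Unfold 2 (reflect across h@12): 12 holes -> [(10, 9), (10, 10), (11, 8), (11, 9), (11, 10), (11, 11), (12, 8), (12, 9), (12, 10), (12, 11), (13, 9), (13, 10)]
Unfold 3 (reflect across h@8): 24 holes -> [(2, 9), (2, 10), (3, 8), (3, 9), (3, 10), (3, 11), (4, 8), (4, 9), (4, 10), (4, 11), (5, 9), (5, 10), (10, 9), (10, 10), (11, 8), (11, 9), (11, 10), (11, 11), (12, 8), (12, 9), (12, 10), (12, 11), (13, 9), (13, 10)]
Unfold 4 (reflect across v@12): 48 holes -> [(2, 9), (2, 10), (2, 13), (2, 14), (3, 8), (3, 9), (3, 10), (3, 11), (3, 12), (3, 13), (3, 14), (3, 15), (4, 8), (4, 9), (4, 10), (4, 11), (4, 12), (4, 13), (4, 14), (4, 15), (5, 9), (5, 10), (5, 13), (5, 14), (10, 9), (10, 10), (10, 13), (10, 14), (11, 8), (11, 9), (11, 10), (11, 11), (11, 12), (11, 13), (11, 14), (11, 15), (12, 8), (12, 9), (12, 10), (12, 11), (12, 12), (12, 13), (12, 14), (12, 15), (13, 9), (13, 10), (13, 13), (13, 14)]
Unfold 5 (reflect across v@8): 96 holes -> [(2, 1), (2, 2), (2, 5), (2, 6), (2, 9), (2, 10), (2, 13), (2, 14), (3, 0), (3, 1), (3, 2), (3, 3), (3, 4), (3, 5), (3, 6), (3, 7), (3, 8), (3, 9), (3, 10), (3, 11), (3, 12), (3, 13), (3, 14), (3, 15), (4, 0), (4, 1), (4, 2), (4, 3), (4, 4), (4, 5), (4, 6), (4, 7), (4, 8), (4, 9), (4, 10), (4, 11), (4, 12), (4, 13), (4, 14), (4, 15), (5, 1), (5, 2), (5, 5), (5, 6), (5, 9), (5, 10), (5, 13), (5, 14), (10, 1), (10, 2), (10, 5), (10, 6), (10, 9), (10, 10), (10, 13), (10, 14), (11, 0), (11, 1), (11, 2), (11, 3), (11, 4), (11, 5), (11, 6), (11, 7), (11, 8), (11, 9), (11, 10), (11, 11), (11, 12), (11, 13), (11, 14), (11, 15), (12, 0), (12, 1), (12, 2), (12, 3), (12, 4), (12, 5), (12, 6), (12, 7), (12, 8), (12, 9), (12, 10), (12, 11), (12, 12), (12, 13), (12, 14), (12, 15), (13, 1), (13, 2), (13, 5), (13, 6), (13, 9), (13, 10), (13, 13), (13, 14)]
Holes: [(2, 1), (2, 2), (2, 5), (2, 6), (2, 9), (2, 10), (2, 13), (2, 14), (3, 0), (3, 1), (3, 2), (3, 3), (3, 4), (3, 5), (3, 6), (3, 7), (3, 8), (3, 9), (3, 10), (3, 11), (3, 12), (3, 13), (3, 14), (3, 15), (4, 0), (4, 1), (4, 2), (4, 3), (4, 4), (4, 5), (4, 6), (4, 7), (4, 8), (4, 9), (4, 10), (4, 11), (4, 12), (4, 13), (4, 14), (4, 15), (5, 1), (5, 2), (5, 5), (5, 6), (5, 9), (5, 10), (5, 13), (5, 14), (10, 1), (10, 2), (10, 5), (10, 6), (10, 9), (10, 10), (10, 13), (10, 14), (11, 0), (11, 1), (11, 2), (11, 3), (11, 4), (11, 5), (11, 6), (11, 7), (11, 8), (11, 9), (11, 10), (11, 11), (11, 12), (11, 13), (11, 14), (11, 15), (12, 0), (12, 1), (12, 2), (12, 3), (12, 4), (12, 5), (12, 6), (12, 7), (12, 8), (12, 9), (12, 10), (12, 11), (12, 12), (12, 13), (12, 14), (12, 15), (13, 1), (13, 2), (13, 5), (13, 6), (13, 9), (13, 10), (13, 13), (13, 14)]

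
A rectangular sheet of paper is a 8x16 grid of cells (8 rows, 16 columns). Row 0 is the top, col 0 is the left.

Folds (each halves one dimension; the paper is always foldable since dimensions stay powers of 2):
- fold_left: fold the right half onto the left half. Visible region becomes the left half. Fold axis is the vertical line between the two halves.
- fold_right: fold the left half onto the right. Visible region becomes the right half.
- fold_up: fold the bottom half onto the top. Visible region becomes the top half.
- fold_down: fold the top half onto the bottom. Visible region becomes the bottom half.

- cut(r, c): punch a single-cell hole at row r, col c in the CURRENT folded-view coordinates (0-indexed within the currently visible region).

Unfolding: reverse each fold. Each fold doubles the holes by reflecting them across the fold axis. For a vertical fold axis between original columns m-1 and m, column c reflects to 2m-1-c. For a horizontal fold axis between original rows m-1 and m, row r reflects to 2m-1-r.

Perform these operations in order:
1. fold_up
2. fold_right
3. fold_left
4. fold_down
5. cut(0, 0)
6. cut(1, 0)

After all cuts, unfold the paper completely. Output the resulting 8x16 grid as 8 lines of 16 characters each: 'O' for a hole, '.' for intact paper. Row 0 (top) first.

Op 1 fold_up: fold axis h@4; visible region now rows[0,4) x cols[0,16) = 4x16
Op 2 fold_right: fold axis v@8; visible region now rows[0,4) x cols[8,16) = 4x8
Op 3 fold_left: fold axis v@12; visible region now rows[0,4) x cols[8,12) = 4x4
Op 4 fold_down: fold axis h@2; visible region now rows[2,4) x cols[8,12) = 2x4
Op 5 cut(0, 0): punch at orig (2,8); cuts so far [(2, 8)]; region rows[2,4) x cols[8,12) = 2x4
Op 6 cut(1, 0): punch at orig (3,8); cuts so far [(2, 8), (3, 8)]; region rows[2,4) x cols[8,12) = 2x4
Unfold 1 (reflect across h@2): 4 holes -> [(0, 8), (1, 8), (2, 8), (3, 8)]
Unfold 2 (reflect across v@12): 8 holes -> [(0, 8), (0, 15), (1, 8), (1, 15), (2, 8), (2, 15), (3, 8), (3, 15)]
Unfold 3 (reflect across v@8): 16 holes -> [(0, 0), (0, 7), (0, 8), (0, 15), (1, 0), (1, 7), (1, 8), (1, 15), (2, 0), (2, 7), (2, 8), (2, 15), (3, 0), (3, 7), (3, 8), (3, 15)]
Unfold 4 (reflect across h@4): 32 holes -> [(0, 0), (0, 7), (0, 8), (0, 15), (1, 0), (1, 7), (1, 8), (1, 15), (2, 0), (2, 7), (2, 8), (2, 15), (3, 0), (3, 7), (3, 8), (3, 15), (4, 0), (4, 7), (4, 8), (4, 15), (5, 0), (5, 7), (5, 8), (5, 15), (6, 0), (6, 7), (6, 8), (6, 15), (7, 0), (7, 7), (7, 8), (7, 15)]

Answer: O......OO......O
O......OO......O
O......OO......O
O......OO......O
O......OO......O
O......OO......O
O......OO......O
O......OO......O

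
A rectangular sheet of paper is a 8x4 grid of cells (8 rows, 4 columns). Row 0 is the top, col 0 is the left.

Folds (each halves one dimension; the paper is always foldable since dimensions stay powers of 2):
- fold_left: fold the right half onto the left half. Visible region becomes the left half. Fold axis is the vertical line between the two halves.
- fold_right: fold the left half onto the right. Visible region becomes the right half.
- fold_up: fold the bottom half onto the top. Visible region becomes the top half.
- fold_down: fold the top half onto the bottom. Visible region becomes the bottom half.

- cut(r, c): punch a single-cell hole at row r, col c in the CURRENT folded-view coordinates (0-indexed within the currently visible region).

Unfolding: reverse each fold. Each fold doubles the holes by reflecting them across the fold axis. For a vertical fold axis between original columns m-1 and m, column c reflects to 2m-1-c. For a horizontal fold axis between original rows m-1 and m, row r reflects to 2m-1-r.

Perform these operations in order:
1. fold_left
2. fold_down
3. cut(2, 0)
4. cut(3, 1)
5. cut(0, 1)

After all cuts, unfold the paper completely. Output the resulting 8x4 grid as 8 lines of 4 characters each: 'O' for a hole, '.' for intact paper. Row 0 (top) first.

Op 1 fold_left: fold axis v@2; visible region now rows[0,8) x cols[0,2) = 8x2
Op 2 fold_down: fold axis h@4; visible region now rows[4,8) x cols[0,2) = 4x2
Op 3 cut(2, 0): punch at orig (6,0); cuts so far [(6, 0)]; region rows[4,8) x cols[0,2) = 4x2
Op 4 cut(3, 1): punch at orig (7,1); cuts so far [(6, 0), (7, 1)]; region rows[4,8) x cols[0,2) = 4x2
Op 5 cut(0, 1): punch at orig (4,1); cuts so far [(4, 1), (6, 0), (7, 1)]; region rows[4,8) x cols[0,2) = 4x2
Unfold 1 (reflect across h@4): 6 holes -> [(0, 1), (1, 0), (3, 1), (4, 1), (6, 0), (7, 1)]
Unfold 2 (reflect across v@2): 12 holes -> [(0, 1), (0, 2), (1, 0), (1, 3), (3, 1), (3, 2), (4, 1), (4, 2), (6, 0), (6, 3), (7, 1), (7, 2)]

Answer: .OO.
O..O
....
.OO.
.OO.
....
O..O
.OO.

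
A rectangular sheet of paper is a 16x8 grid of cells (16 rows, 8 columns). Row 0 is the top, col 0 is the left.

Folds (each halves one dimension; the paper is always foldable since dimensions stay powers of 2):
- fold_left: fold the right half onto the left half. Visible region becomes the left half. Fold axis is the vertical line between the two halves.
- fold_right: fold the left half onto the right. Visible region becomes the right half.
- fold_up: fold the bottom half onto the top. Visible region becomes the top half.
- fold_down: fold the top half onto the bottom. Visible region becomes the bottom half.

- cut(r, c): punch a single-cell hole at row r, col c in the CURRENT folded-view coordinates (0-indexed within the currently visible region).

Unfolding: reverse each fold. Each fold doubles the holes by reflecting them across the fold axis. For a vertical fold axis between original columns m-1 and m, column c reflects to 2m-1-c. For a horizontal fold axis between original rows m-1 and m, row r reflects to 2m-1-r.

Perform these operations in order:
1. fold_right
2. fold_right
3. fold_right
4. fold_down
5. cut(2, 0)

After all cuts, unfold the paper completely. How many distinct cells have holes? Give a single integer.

Answer: 16

Derivation:
Op 1 fold_right: fold axis v@4; visible region now rows[0,16) x cols[4,8) = 16x4
Op 2 fold_right: fold axis v@6; visible region now rows[0,16) x cols[6,8) = 16x2
Op 3 fold_right: fold axis v@7; visible region now rows[0,16) x cols[7,8) = 16x1
Op 4 fold_down: fold axis h@8; visible region now rows[8,16) x cols[7,8) = 8x1
Op 5 cut(2, 0): punch at orig (10,7); cuts so far [(10, 7)]; region rows[8,16) x cols[7,8) = 8x1
Unfold 1 (reflect across h@8): 2 holes -> [(5, 7), (10, 7)]
Unfold 2 (reflect across v@7): 4 holes -> [(5, 6), (5, 7), (10, 6), (10, 7)]
Unfold 3 (reflect across v@6): 8 holes -> [(5, 4), (5, 5), (5, 6), (5, 7), (10, 4), (10, 5), (10, 6), (10, 7)]
Unfold 4 (reflect across v@4): 16 holes -> [(5, 0), (5, 1), (5, 2), (5, 3), (5, 4), (5, 5), (5, 6), (5, 7), (10, 0), (10, 1), (10, 2), (10, 3), (10, 4), (10, 5), (10, 6), (10, 7)]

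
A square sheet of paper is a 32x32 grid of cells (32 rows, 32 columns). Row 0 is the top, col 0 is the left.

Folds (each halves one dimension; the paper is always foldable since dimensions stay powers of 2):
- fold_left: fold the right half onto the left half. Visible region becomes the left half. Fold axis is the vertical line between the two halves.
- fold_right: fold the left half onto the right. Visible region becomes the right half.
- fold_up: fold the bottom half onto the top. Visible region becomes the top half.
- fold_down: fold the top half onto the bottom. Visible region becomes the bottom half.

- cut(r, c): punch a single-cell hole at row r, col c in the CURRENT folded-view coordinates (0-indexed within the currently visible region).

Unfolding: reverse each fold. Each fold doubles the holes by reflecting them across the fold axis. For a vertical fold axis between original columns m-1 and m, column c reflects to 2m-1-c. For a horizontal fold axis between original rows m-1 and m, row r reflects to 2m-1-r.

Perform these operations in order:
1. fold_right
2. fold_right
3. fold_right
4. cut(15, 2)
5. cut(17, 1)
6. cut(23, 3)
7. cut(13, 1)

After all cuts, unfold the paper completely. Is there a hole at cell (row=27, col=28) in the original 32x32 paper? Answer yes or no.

Answer: no

Derivation:
Op 1 fold_right: fold axis v@16; visible region now rows[0,32) x cols[16,32) = 32x16
Op 2 fold_right: fold axis v@24; visible region now rows[0,32) x cols[24,32) = 32x8
Op 3 fold_right: fold axis v@28; visible region now rows[0,32) x cols[28,32) = 32x4
Op 4 cut(15, 2): punch at orig (15,30); cuts so far [(15, 30)]; region rows[0,32) x cols[28,32) = 32x4
Op 5 cut(17, 1): punch at orig (17,29); cuts so far [(15, 30), (17, 29)]; region rows[0,32) x cols[28,32) = 32x4
Op 6 cut(23, 3): punch at orig (23,31); cuts so far [(15, 30), (17, 29), (23, 31)]; region rows[0,32) x cols[28,32) = 32x4
Op 7 cut(13, 1): punch at orig (13,29); cuts so far [(13, 29), (15, 30), (17, 29), (23, 31)]; region rows[0,32) x cols[28,32) = 32x4
Unfold 1 (reflect across v@28): 8 holes -> [(13, 26), (13, 29), (15, 25), (15, 30), (17, 26), (17, 29), (23, 24), (23, 31)]
Unfold 2 (reflect across v@24): 16 holes -> [(13, 18), (13, 21), (13, 26), (13, 29), (15, 17), (15, 22), (15, 25), (15, 30), (17, 18), (17, 21), (17, 26), (17, 29), (23, 16), (23, 23), (23, 24), (23, 31)]
Unfold 3 (reflect across v@16): 32 holes -> [(13, 2), (13, 5), (13, 10), (13, 13), (13, 18), (13, 21), (13, 26), (13, 29), (15, 1), (15, 6), (15, 9), (15, 14), (15, 17), (15, 22), (15, 25), (15, 30), (17, 2), (17, 5), (17, 10), (17, 13), (17, 18), (17, 21), (17, 26), (17, 29), (23, 0), (23, 7), (23, 8), (23, 15), (23, 16), (23, 23), (23, 24), (23, 31)]
Holes: [(13, 2), (13, 5), (13, 10), (13, 13), (13, 18), (13, 21), (13, 26), (13, 29), (15, 1), (15, 6), (15, 9), (15, 14), (15, 17), (15, 22), (15, 25), (15, 30), (17, 2), (17, 5), (17, 10), (17, 13), (17, 18), (17, 21), (17, 26), (17, 29), (23, 0), (23, 7), (23, 8), (23, 15), (23, 16), (23, 23), (23, 24), (23, 31)]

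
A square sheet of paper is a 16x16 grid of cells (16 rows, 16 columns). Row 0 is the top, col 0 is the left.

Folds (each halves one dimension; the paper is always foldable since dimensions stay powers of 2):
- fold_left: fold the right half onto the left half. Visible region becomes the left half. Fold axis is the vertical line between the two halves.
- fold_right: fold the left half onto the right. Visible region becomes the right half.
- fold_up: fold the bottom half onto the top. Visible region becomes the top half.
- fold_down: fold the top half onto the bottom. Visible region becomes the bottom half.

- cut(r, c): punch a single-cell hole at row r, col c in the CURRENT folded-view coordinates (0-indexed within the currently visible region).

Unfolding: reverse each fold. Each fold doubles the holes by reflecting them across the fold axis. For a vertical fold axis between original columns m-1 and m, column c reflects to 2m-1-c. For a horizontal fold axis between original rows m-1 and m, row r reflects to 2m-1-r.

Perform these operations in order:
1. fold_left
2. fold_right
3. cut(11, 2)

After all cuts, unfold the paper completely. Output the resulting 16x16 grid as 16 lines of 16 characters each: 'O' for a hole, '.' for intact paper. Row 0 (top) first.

Answer: ................
................
................
................
................
................
................
................
................
................
................
.O....O..O....O.
................
................
................
................

Derivation:
Op 1 fold_left: fold axis v@8; visible region now rows[0,16) x cols[0,8) = 16x8
Op 2 fold_right: fold axis v@4; visible region now rows[0,16) x cols[4,8) = 16x4
Op 3 cut(11, 2): punch at orig (11,6); cuts so far [(11, 6)]; region rows[0,16) x cols[4,8) = 16x4
Unfold 1 (reflect across v@4): 2 holes -> [(11, 1), (11, 6)]
Unfold 2 (reflect across v@8): 4 holes -> [(11, 1), (11, 6), (11, 9), (11, 14)]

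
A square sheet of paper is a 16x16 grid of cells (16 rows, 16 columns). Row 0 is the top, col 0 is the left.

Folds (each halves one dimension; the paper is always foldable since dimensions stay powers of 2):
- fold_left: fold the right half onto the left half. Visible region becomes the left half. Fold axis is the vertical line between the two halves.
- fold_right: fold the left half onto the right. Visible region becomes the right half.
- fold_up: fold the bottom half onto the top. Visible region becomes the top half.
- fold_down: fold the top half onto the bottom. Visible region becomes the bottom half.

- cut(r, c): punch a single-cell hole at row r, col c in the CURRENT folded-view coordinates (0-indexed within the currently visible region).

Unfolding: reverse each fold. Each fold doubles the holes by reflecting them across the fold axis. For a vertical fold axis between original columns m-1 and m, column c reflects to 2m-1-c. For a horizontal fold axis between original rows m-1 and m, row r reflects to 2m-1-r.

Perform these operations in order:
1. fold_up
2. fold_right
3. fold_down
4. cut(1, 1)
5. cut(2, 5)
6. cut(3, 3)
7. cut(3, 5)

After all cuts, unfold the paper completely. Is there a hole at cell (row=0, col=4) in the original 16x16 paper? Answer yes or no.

Answer: yes

Derivation:
Op 1 fold_up: fold axis h@8; visible region now rows[0,8) x cols[0,16) = 8x16
Op 2 fold_right: fold axis v@8; visible region now rows[0,8) x cols[8,16) = 8x8
Op 3 fold_down: fold axis h@4; visible region now rows[4,8) x cols[8,16) = 4x8
Op 4 cut(1, 1): punch at orig (5,9); cuts so far [(5, 9)]; region rows[4,8) x cols[8,16) = 4x8
Op 5 cut(2, 5): punch at orig (6,13); cuts so far [(5, 9), (6, 13)]; region rows[4,8) x cols[8,16) = 4x8
Op 6 cut(3, 3): punch at orig (7,11); cuts so far [(5, 9), (6, 13), (7, 11)]; region rows[4,8) x cols[8,16) = 4x8
Op 7 cut(3, 5): punch at orig (7,13); cuts so far [(5, 9), (6, 13), (7, 11), (7, 13)]; region rows[4,8) x cols[8,16) = 4x8
Unfold 1 (reflect across h@4): 8 holes -> [(0, 11), (0, 13), (1, 13), (2, 9), (5, 9), (6, 13), (7, 11), (7, 13)]
Unfold 2 (reflect across v@8): 16 holes -> [(0, 2), (0, 4), (0, 11), (0, 13), (1, 2), (1, 13), (2, 6), (2, 9), (5, 6), (5, 9), (6, 2), (6, 13), (7, 2), (7, 4), (7, 11), (7, 13)]
Unfold 3 (reflect across h@8): 32 holes -> [(0, 2), (0, 4), (0, 11), (0, 13), (1, 2), (1, 13), (2, 6), (2, 9), (5, 6), (5, 9), (6, 2), (6, 13), (7, 2), (7, 4), (7, 11), (7, 13), (8, 2), (8, 4), (8, 11), (8, 13), (9, 2), (9, 13), (10, 6), (10, 9), (13, 6), (13, 9), (14, 2), (14, 13), (15, 2), (15, 4), (15, 11), (15, 13)]
Holes: [(0, 2), (0, 4), (0, 11), (0, 13), (1, 2), (1, 13), (2, 6), (2, 9), (5, 6), (5, 9), (6, 2), (6, 13), (7, 2), (7, 4), (7, 11), (7, 13), (8, 2), (8, 4), (8, 11), (8, 13), (9, 2), (9, 13), (10, 6), (10, 9), (13, 6), (13, 9), (14, 2), (14, 13), (15, 2), (15, 4), (15, 11), (15, 13)]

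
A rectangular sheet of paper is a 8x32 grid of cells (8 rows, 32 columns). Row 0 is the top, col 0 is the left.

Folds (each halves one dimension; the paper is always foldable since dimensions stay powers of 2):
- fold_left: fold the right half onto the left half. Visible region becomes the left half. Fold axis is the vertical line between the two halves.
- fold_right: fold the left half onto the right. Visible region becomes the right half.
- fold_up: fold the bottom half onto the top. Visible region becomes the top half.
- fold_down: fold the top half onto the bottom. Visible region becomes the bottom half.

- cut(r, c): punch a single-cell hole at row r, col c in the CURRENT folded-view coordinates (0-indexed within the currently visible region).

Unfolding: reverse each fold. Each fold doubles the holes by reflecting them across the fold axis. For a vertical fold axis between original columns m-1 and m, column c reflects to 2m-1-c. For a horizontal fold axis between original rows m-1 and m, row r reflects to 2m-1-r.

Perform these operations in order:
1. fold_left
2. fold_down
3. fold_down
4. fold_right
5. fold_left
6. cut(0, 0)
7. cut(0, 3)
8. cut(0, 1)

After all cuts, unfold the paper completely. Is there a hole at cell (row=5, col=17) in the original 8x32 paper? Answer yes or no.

Answer: yes

Derivation:
Op 1 fold_left: fold axis v@16; visible region now rows[0,8) x cols[0,16) = 8x16
Op 2 fold_down: fold axis h@4; visible region now rows[4,8) x cols[0,16) = 4x16
Op 3 fold_down: fold axis h@6; visible region now rows[6,8) x cols[0,16) = 2x16
Op 4 fold_right: fold axis v@8; visible region now rows[6,8) x cols[8,16) = 2x8
Op 5 fold_left: fold axis v@12; visible region now rows[6,8) x cols[8,12) = 2x4
Op 6 cut(0, 0): punch at orig (6,8); cuts so far [(6, 8)]; region rows[6,8) x cols[8,12) = 2x4
Op 7 cut(0, 3): punch at orig (6,11); cuts so far [(6, 8), (6, 11)]; region rows[6,8) x cols[8,12) = 2x4
Op 8 cut(0, 1): punch at orig (6,9); cuts so far [(6, 8), (6, 9), (6, 11)]; region rows[6,8) x cols[8,12) = 2x4
Unfold 1 (reflect across v@12): 6 holes -> [(6, 8), (6, 9), (6, 11), (6, 12), (6, 14), (6, 15)]
Unfold 2 (reflect across v@8): 12 holes -> [(6, 0), (6, 1), (6, 3), (6, 4), (6, 6), (6, 7), (6, 8), (6, 9), (6, 11), (6, 12), (6, 14), (6, 15)]
Unfold 3 (reflect across h@6): 24 holes -> [(5, 0), (5, 1), (5, 3), (5, 4), (5, 6), (5, 7), (5, 8), (5, 9), (5, 11), (5, 12), (5, 14), (5, 15), (6, 0), (6, 1), (6, 3), (6, 4), (6, 6), (6, 7), (6, 8), (6, 9), (6, 11), (6, 12), (6, 14), (6, 15)]
Unfold 4 (reflect across h@4): 48 holes -> [(1, 0), (1, 1), (1, 3), (1, 4), (1, 6), (1, 7), (1, 8), (1, 9), (1, 11), (1, 12), (1, 14), (1, 15), (2, 0), (2, 1), (2, 3), (2, 4), (2, 6), (2, 7), (2, 8), (2, 9), (2, 11), (2, 12), (2, 14), (2, 15), (5, 0), (5, 1), (5, 3), (5, 4), (5, 6), (5, 7), (5, 8), (5, 9), (5, 11), (5, 12), (5, 14), (5, 15), (6, 0), (6, 1), (6, 3), (6, 4), (6, 6), (6, 7), (6, 8), (6, 9), (6, 11), (6, 12), (6, 14), (6, 15)]
Unfold 5 (reflect across v@16): 96 holes -> [(1, 0), (1, 1), (1, 3), (1, 4), (1, 6), (1, 7), (1, 8), (1, 9), (1, 11), (1, 12), (1, 14), (1, 15), (1, 16), (1, 17), (1, 19), (1, 20), (1, 22), (1, 23), (1, 24), (1, 25), (1, 27), (1, 28), (1, 30), (1, 31), (2, 0), (2, 1), (2, 3), (2, 4), (2, 6), (2, 7), (2, 8), (2, 9), (2, 11), (2, 12), (2, 14), (2, 15), (2, 16), (2, 17), (2, 19), (2, 20), (2, 22), (2, 23), (2, 24), (2, 25), (2, 27), (2, 28), (2, 30), (2, 31), (5, 0), (5, 1), (5, 3), (5, 4), (5, 6), (5, 7), (5, 8), (5, 9), (5, 11), (5, 12), (5, 14), (5, 15), (5, 16), (5, 17), (5, 19), (5, 20), (5, 22), (5, 23), (5, 24), (5, 25), (5, 27), (5, 28), (5, 30), (5, 31), (6, 0), (6, 1), (6, 3), (6, 4), (6, 6), (6, 7), (6, 8), (6, 9), (6, 11), (6, 12), (6, 14), (6, 15), (6, 16), (6, 17), (6, 19), (6, 20), (6, 22), (6, 23), (6, 24), (6, 25), (6, 27), (6, 28), (6, 30), (6, 31)]
Holes: [(1, 0), (1, 1), (1, 3), (1, 4), (1, 6), (1, 7), (1, 8), (1, 9), (1, 11), (1, 12), (1, 14), (1, 15), (1, 16), (1, 17), (1, 19), (1, 20), (1, 22), (1, 23), (1, 24), (1, 25), (1, 27), (1, 28), (1, 30), (1, 31), (2, 0), (2, 1), (2, 3), (2, 4), (2, 6), (2, 7), (2, 8), (2, 9), (2, 11), (2, 12), (2, 14), (2, 15), (2, 16), (2, 17), (2, 19), (2, 20), (2, 22), (2, 23), (2, 24), (2, 25), (2, 27), (2, 28), (2, 30), (2, 31), (5, 0), (5, 1), (5, 3), (5, 4), (5, 6), (5, 7), (5, 8), (5, 9), (5, 11), (5, 12), (5, 14), (5, 15), (5, 16), (5, 17), (5, 19), (5, 20), (5, 22), (5, 23), (5, 24), (5, 25), (5, 27), (5, 28), (5, 30), (5, 31), (6, 0), (6, 1), (6, 3), (6, 4), (6, 6), (6, 7), (6, 8), (6, 9), (6, 11), (6, 12), (6, 14), (6, 15), (6, 16), (6, 17), (6, 19), (6, 20), (6, 22), (6, 23), (6, 24), (6, 25), (6, 27), (6, 28), (6, 30), (6, 31)]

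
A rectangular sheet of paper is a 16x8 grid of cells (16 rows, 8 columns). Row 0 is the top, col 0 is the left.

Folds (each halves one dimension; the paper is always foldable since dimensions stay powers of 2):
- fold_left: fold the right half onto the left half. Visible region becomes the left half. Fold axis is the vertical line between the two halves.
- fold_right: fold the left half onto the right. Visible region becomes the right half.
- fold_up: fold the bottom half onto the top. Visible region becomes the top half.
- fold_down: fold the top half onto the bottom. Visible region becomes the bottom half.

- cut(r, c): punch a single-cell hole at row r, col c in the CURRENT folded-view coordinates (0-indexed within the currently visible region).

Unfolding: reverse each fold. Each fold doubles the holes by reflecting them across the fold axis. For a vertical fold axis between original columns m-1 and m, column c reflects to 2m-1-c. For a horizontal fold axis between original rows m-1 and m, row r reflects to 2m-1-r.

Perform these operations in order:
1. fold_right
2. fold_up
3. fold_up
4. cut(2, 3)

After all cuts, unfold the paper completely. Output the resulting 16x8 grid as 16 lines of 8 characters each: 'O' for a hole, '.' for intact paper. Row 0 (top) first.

Op 1 fold_right: fold axis v@4; visible region now rows[0,16) x cols[4,8) = 16x4
Op 2 fold_up: fold axis h@8; visible region now rows[0,8) x cols[4,8) = 8x4
Op 3 fold_up: fold axis h@4; visible region now rows[0,4) x cols[4,8) = 4x4
Op 4 cut(2, 3): punch at orig (2,7); cuts so far [(2, 7)]; region rows[0,4) x cols[4,8) = 4x4
Unfold 1 (reflect across h@4): 2 holes -> [(2, 7), (5, 7)]
Unfold 2 (reflect across h@8): 4 holes -> [(2, 7), (5, 7), (10, 7), (13, 7)]
Unfold 3 (reflect across v@4): 8 holes -> [(2, 0), (2, 7), (5, 0), (5, 7), (10, 0), (10, 7), (13, 0), (13, 7)]

Answer: ........
........
O......O
........
........
O......O
........
........
........
........
O......O
........
........
O......O
........
........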